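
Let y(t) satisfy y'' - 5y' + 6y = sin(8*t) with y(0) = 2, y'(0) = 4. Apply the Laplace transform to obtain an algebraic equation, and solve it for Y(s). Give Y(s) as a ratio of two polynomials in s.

Y(s) = (2*s^3 - 6*s^2 + 128*s - 376)/(s^4 - 5*s^3 + 70*s^2 - 320*s + 384)

Apply the Laplace transform to the equation.
The derivative rules (L{y''} = s^2 Y - s·y(0) - y'(0) and L{y'} = sY - y(0), with y(0) = 2, y'(0) = 4) turn the left side into (s^2 - 5*s + 6)Y - (2*s - 6).
The right side is L{sin(8*t)} = 8/(s^2 + 64).
So (s^2 - 5*s + 6)Y = 8/(s^2 + 64) + (2*s - 6).
Isolate Y and clear denominators.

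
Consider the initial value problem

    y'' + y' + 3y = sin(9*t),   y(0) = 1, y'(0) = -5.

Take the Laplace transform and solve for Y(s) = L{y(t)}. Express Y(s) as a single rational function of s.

Y(s) = (s^3 - 4*s^2 + 81*s - 315)/(s^4 + s^3 + 84*s^2 + 81*s + 243)

Transform both sides with L{·}.
The derivative rules (L{y''} = s^2 Y - s·y(0) - y'(0) and L{y'} = sY - y(0), with y(0) = 1, y'(0) = -5) turn the left side into (s^2 + s + 3)Y - (s - 4).
The right side is L{sin(9*t)} = 9/(s^2 + 81).
So (s^2 + s + 3)Y = 9/(s^2 + 81) + (s - 4).
Divide through and combine into a single rational function.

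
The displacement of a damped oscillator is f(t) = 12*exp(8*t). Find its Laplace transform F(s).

F(s) = 12/(s - 8)

L{12} = 12/s.
By the first shifting theorem, multiplying by e^(8t) replaces s with s - 8.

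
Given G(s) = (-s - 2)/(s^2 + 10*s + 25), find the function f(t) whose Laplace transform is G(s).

Factor the denominator: s^2 + 10*s + 25 = (s + 5)^2.
Partial fraction decomposition gives [-1/(s + 5)] + [3/(s + 5)^2].
Invert each term: -1/(s + 5) ↔ -e^(-5t); 3/(s + 5)^2 ↔ 3t·e^(-5t).

f(t) = 3*t*exp(-5*t) - exp(-5*t)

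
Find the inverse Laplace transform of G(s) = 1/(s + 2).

exp(-2*t)

Since L{e^(-2t)} = 1/(s + 2), the inverse is e^(-2*t).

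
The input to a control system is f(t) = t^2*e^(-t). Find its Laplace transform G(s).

G(s) = 2/(s + 1)^3

L{e^(-t)} = 1/(s + 1).
Then apply L{t^2·g(t)} = (-1)^2 d^2/ds^2[H(s)] with H(s) = 1/(s + 1):
differentiating 2 times and applying the sign gives 2/(s + 1)^3.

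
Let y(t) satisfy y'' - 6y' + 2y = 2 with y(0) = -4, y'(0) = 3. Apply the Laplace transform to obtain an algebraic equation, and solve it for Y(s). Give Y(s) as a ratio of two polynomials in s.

Apply the Laplace transform to the equation.
The derivative rules (L{y''} = s^2 Y - s·y(0) - y'(0) and L{y'} = sY - y(0), with y(0) = -4, y'(0) = 3) turn the left side into (s^2 - 6*s + 2)Y - (-4*s + 27).
The right side is L{2} = 2/s.
So (s^2 - 6*s + 2)Y = 2/s + (-4*s + 27).
Isolate Y and clear denominators.

Y(s) = (-4*s^2 + 27*s + 2)/(s^3 - 6*s^2 + 2*s)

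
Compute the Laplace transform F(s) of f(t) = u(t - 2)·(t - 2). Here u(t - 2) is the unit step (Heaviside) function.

F(s) = exp(-2*s)/s^2

By the second shifting theorem, L{u(t - c)·g(t - c)} = e^(-cs)·G(s) with c = 2 and G(s) = L{g(t)}.
L{t} = 1!/s^2 = 1/s^2.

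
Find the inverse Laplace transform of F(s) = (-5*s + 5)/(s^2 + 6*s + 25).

Complete the square in the denominator: s^2 + 6*s + 25 = (s + 3)^2 + 4^2.
Split the numerator to match: -5*s + 5 = -5·(s + 3) + 5·4.
Invert each term: -5·(s + 3)/((s + 3)^2 + 16) ↔ -5e^(-3t)cos(4t); 5·4/((s + 3)^2 + 16) ↔ 5e^(-3t)sin(4t).

5*exp(-3*t)*sin(4*t) - 5*exp(-3*t)*cos(4*t)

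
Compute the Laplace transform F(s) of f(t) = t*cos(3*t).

L{cos(3t)} = s/(s^2 + 9).
Then apply L{t·g(t)} = -d/ds[G(s)] with G(s) = s/(s^2 + 9):
differentiating 1 time and applying the sign gives (s - 3)*(s + 3)/(s^2 + 9)^2.

F(s) = (s - 3)*(s + 3)/(s^2 + 9)^2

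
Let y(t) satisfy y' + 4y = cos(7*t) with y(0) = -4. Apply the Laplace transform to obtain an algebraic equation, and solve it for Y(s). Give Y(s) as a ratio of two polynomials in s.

Transform both sides with L{·}.
Using L{y'} = sY - y(0) = sY - (-4), the left side becomes (s + 4)Y - (-4).
The right side is L{cos(7*t)} = s/(s^2 + 49).
So (s + 4)Y = s/(s^2 + 49) + (-4).
Divide through and combine into a single rational function.

Y(s) = (-4*s^2 + s - 196)/(s^3 + 4*s^2 + 49*s + 196)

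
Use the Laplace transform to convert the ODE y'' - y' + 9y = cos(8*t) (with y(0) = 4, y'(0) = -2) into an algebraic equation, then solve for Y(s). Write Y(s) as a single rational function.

Y(s) = (4*s^3 - 6*s^2 + 257*s - 384)/(s^4 - s^3 + 73*s^2 - 64*s + 576)

Apply the Laplace transform to the equation.
The derivative rules (L{y''} = s^2 Y - s·y(0) - y'(0) and L{y'} = sY - y(0), with y(0) = 4, y'(0) = -2) turn the left side into (s^2 - s + 9)Y - (4*s - 6).
The right side is L{cos(8*t)} = s/(s^2 + 64).
So (s^2 - s + 9)Y = s/(s^2 + 64) + (4*s - 6).
Solve for Y(s) and write it as one ratio of polynomials.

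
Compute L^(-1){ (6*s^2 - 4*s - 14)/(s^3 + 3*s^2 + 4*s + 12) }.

-5*sin(2*t) + 2*cos(2*t) + 4*exp(-3*t)

Factor the denominator: s^3 + 3*s^2 + 4*s + 12 = (s + 3)*(s^2 + 4).
Partial fraction decomposition gives [4/(s + 3)] + [2*s/(s^2 + 4)] + [-10/(s^2 + 4)].
Invert each term: 4/(s + 3) ↔ 4e^(-3t); 2·s/(s^2 + 4) ↔ 2cos(2t); -5·2/(s^2 + 4) ↔ -5sin(2t).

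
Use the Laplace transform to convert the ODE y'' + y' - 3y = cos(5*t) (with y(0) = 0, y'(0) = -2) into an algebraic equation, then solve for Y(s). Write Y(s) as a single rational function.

Take the Laplace transform of both sides.
With L{y''} = s^2 Y - s·y(0) - y'(0) and L{y'} = sY - y(0), with y(0) = 0, y'(0) = -2: the LHS transforms to (s^2 + s - 3)Y - (-2).
The right side is L{cos(5*t)} = s/(s^2 + 25).
So (s^2 + s - 3)Y = s/(s^2 + 25) + (-2).
Divide through and combine into a single rational function.

Y(s) = (-2*s^2 + s - 50)/(s^4 + s^3 + 22*s^2 + 25*s - 75)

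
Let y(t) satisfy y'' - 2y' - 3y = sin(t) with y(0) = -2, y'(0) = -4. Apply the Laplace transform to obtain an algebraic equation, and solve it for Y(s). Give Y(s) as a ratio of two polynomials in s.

Apply the Laplace transform to the equation.
The derivative rules (L{y''} = s^2 Y - s·y(0) - y'(0) and L{y'} = sY - y(0), with y(0) = -2, y'(0) = -4) turn the left side into (s^2 - 2*s - 3)Y - (-2*s).
The right side is L{sin(t)} = 1/(s^2 + 1).
So (s^2 - 2*s - 3)Y = 1/(s^2 + 1) + (-2*s).
Isolate Y and clear denominators.

Y(s) = (-2*s^3 - 2*s + 1)/(s^4 - 2*s^3 - 2*s^2 - 2*s - 3)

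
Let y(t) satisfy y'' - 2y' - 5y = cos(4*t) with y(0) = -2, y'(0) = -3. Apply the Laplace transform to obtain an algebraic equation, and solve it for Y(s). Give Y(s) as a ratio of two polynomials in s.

Y(s) = (-2*s^3 + s^2 - 31*s + 16)/(s^4 - 2*s^3 + 11*s^2 - 32*s - 80)

Take the Laplace transform of both sides.
The derivative rules (L{y''} = s^2 Y - s·y(0) - y'(0) and L{y'} = sY - y(0), with y(0) = -2, y'(0) = -3) turn the left side into (s^2 - 2*s - 5)Y - (-2*s + 1).
The right side is L{cos(4*t)} = s/(s^2 + 16).
So (s^2 - 2*s - 5)Y = s/(s^2 + 16) + (-2*s + 1).
Isolate Y and clear denominators.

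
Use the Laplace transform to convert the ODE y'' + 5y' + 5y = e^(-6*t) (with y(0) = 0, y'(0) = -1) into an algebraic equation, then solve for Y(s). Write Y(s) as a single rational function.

Apply the Laplace transform to the equation.
With L{y''} = s^2 Y - s·y(0) - y'(0) and L{y'} = sY - y(0), with y(0) = 0, y'(0) = -1: the LHS transforms to (s^2 + 5*s + 5)Y - (-1).
The right side is L{e^(-6*t)} = 1/(s + 6).
So (s^2 + 5*s + 5)Y = 1/(s + 6) + (-1).
Solve for Y(s) and write it as one ratio of polynomials.

Y(s) = (-s - 5)/(s^3 + 11*s^2 + 35*s + 30)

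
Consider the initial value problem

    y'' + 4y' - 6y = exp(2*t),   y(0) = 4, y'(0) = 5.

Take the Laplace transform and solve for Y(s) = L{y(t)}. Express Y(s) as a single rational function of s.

Y(s) = (4*s^2 + 13*s - 41)/(s^3 + 2*s^2 - 14*s + 12)

Laplace-transform each side.
With L{y''} = s^2 Y - s·y(0) - y'(0) and L{y'} = sY - y(0), with y(0) = 4, y'(0) = 5: the LHS transforms to (s^2 + 4*s - 6)Y - (4*s + 21).
The right side is L{exp(2*t)} = 1/(s - 2).
So (s^2 + 4*s - 6)Y = 1/(s - 2) + (4*s + 21).
Divide through and combine into a single rational function.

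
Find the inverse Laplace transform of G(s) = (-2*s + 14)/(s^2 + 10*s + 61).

4*exp(-5*t)*sin(6*t) - 2*exp(-5*t)*cos(6*t)

Complete the square in the denominator: s^2 + 10*s + 61 = (s + 5)^2 + 6^2.
Split the numerator to match: -2*s + 14 = -2·(s + 5) + 4·6.
Invert each term: -2·(s + 5)/((s + 5)^2 + 36) ↔ -2e^(-5t)cos(6t); 4·6/((s + 5)^2 + 36) ↔ 4e^(-5t)sin(6t).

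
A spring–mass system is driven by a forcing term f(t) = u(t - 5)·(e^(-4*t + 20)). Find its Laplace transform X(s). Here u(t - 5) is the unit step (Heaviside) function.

X(s) = exp(-5*s)/(s + 4)

By the second shifting theorem, L{u(t - c)·g(t - c)} = e^(-cs)·G(s) with c = 5 and G(s) = L{g(t)}.
L{e^(-4t)} = 1/(s + 4).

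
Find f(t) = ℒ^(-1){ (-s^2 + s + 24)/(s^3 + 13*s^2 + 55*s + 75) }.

Factor the denominator: s^3 + 13*s^2 + 55*s + 75 = (s + 3)*(s + 5)^2.
Partial fraction decomposition gives [-4/(s + 5)] + [3/(s + 5)^2] + [3/(s + 3)].
Invert each term: -4/(s + 5) ↔ -4e^(-5t); 3/(s + 5)^2 ↔ 3t·e^(-5t); 3/(s + 3) ↔ 3e^(-3t).

f(t) = 3*t*exp(-5*t) + 3*exp(-3*t) - 4*exp(-5*t)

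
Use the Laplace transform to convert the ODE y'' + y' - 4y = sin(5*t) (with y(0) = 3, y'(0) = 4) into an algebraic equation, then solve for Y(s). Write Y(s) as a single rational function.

Take the Laplace transform of both sides.
With L{y''} = s^2 Y - s·y(0) - y'(0) and L{y'} = sY - y(0), with y(0) = 3, y'(0) = 4: the LHS transforms to (s^2 + s - 4)Y - (3*s + 7).
The right side is L{sin(5*t)} = 5/(s^2 + 25).
So (s^2 + s - 4)Y = 5/(s^2 + 25) + (3*s + 7).
Isolate Y and clear denominators.

Y(s) = (3*s^3 + 7*s^2 + 75*s + 180)/(s^4 + s^3 + 21*s^2 + 25*s - 100)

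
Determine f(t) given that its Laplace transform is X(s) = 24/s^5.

f(t) = t^4

Since L{t^4} = 4!/s^5 = 24/s^5, the inverse is t^4.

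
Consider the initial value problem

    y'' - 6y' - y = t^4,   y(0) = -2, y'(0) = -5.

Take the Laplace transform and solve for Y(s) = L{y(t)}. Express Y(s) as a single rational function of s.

Take the Laplace transform of both sides.
The derivative rules (L{y''} = s^2 Y - s·y(0) - y'(0) and L{y'} = sY - y(0), with y(0) = -2, y'(0) = -5) turn the left side into (s^2 - 6*s - 1)Y - (-2*s + 7).
The right side is L{t^4} = 24/s^5.
So (s^2 - 6*s - 1)Y = 24/s^5 + (-2*s + 7).
Divide through and combine into a single rational function.

Y(s) = (-2*s^6 + 7*s^5 + 24)/(s^7 - 6*s^6 - s^5)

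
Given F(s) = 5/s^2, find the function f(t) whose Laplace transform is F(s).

f(t) = 5*t

Since L{t} = 1!/s^2 = 1/s^2, the inverse is t, scaled by 5.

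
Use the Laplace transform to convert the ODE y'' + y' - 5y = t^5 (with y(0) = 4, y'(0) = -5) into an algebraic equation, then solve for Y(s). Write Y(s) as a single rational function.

Transform both sides with L{·}.
The derivative rules (L{y''} = s^2 Y - s·y(0) - y'(0) and L{y'} = sY - y(0), with y(0) = 4, y'(0) = -5) turn the left side into (s^2 + s - 5)Y - (4*s - 1).
The right side is L{t^5} = 120/s^6.
So (s^2 + s - 5)Y = 120/s^6 + (4*s - 1).
Isolate Y and clear denominators.

Y(s) = (4*s^7 - s^6 + 120)/(s^8 + s^7 - 5*s^6)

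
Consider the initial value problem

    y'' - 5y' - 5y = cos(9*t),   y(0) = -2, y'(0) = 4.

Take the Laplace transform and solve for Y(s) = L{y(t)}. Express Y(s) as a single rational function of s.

Y(s) = (-2*s^3 + 14*s^2 - 161*s + 1134)/(s^4 - 5*s^3 + 76*s^2 - 405*s - 405)

Take the Laplace transform of both sides.
Using L{y''} = s^2 Y - s·y(0) - y'(0) and L{y'} = sY - y(0), with y(0) = -2, y'(0) = 4, the left side becomes (s^2 - 5*s - 5)Y - (-2*s + 14).
The right side is L{cos(9*t)} = s/(s^2 + 81).
So (s^2 - 5*s - 5)Y = s/(s^2 + 81) + (-2*s + 14).
Solve for Y(s) and write it as one ratio of polynomials.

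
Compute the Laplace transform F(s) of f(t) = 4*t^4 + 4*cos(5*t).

F(s) = 4*s/(s^2 + 25) + 96/s^5

Apply the Laplace transform termwise.
(4)·[L{cos(5t)} = s/(s^2 + 25)]; (4)·[L{t^4} = 4!/s^5 = 24/s^5].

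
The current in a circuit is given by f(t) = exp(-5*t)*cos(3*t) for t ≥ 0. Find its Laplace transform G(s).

G(s) = (s + 5)/((s + 5)^2 + 9)

L{cos(3t)} = s/(s^2 + 9).
By the first shifting theorem, multiplying by e^(-5t) replaces s with s + 5.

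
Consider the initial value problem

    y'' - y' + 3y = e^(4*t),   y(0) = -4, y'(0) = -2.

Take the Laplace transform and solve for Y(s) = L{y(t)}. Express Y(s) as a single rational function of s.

Y(s) = (-4*s^2 + 18*s - 7)/(s^3 - 5*s^2 + 7*s - 12)

Apply the Laplace transform to the equation.
With L{y''} = s^2 Y - s·y(0) - y'(0) and L{y'} = sY - y(0), with y(0) = -4, y'(0) = -2: the LHS transforms to (s^2 - s + 3)Y - (-4*s + 2).
The right side is L{e^(4*t)} = 1/(s - 4).
So (s^2 - s + 3)Y = 1/(s - 4) + (-4*s + 2).
Divide through and combine into a single rational function.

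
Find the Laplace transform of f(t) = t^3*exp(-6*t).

L{t^3} = 3!/s^4 = 6/s^4.
By the first shifting theorem, multiplying by e^(-6t) replaces s with s + 6.

6/(s + 6)^4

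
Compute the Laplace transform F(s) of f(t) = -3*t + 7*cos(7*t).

F(s) = 7*s/(s^2 + 49) - 3/s^2

By linearity of the Laplace transform, transform each term separately.
(7)·[L{cos(7t)} = s/(s^2 + 49)]; (-3)·[L{t} = 1!/s^2 = 1/s^2].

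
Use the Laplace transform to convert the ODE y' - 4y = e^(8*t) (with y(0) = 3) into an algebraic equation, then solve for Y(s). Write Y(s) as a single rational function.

Laplace-transform each side.
The derivative rules (L{y'} = sY - y(0) = sY - 3) turn the left side into (s - 4)Y - (3).
The right side is L{e^(8*t)} = 1/(s - 8).
So (s - 4)Y = 1/(s - 8) + (3).
Isolate Y and clear denominators.

Y(s) = (3*s - 23)/(s^2 - 12*s + 32)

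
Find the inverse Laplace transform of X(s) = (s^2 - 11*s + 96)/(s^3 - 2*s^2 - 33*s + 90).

3*exp(5*t) - 4*exp(3*t) + 2*exp(-6*t)

Factor the denominator: s^3 - 2*s^2 - 33*s + 90 = (s - 5)*(s - 3)*(s + 6).
Partial fraction decomposition gives [-4/(s - 3)] + [2/(s + 6)] + [3/(s - 5)].
Invert each term: -4/(s - 3) ↔ -4e^(3t); 2/(s + 6) ↔ 2e^(-6t); 3/(s - 5) ↔ 3e^(5t).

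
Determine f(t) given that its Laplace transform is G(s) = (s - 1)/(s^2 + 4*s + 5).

f(t) = -3*exp(-2*t)*sin(t) + exp(-2*t)*cos(t)

Complete the square in the denominator: s^2 + 4*s + 5 = (s + 2)^2 + 1^2.
Split the numerator to match: s - 1 = 1·(s + 2) - 3·1.
Invert each term: 1·(s + 2)/((s + 2)^2 + 1) ↔ e^(-2t)cos(t); -3·1/((s + 2)^2 + 1) ↔ -3e^(-2t)sin(t).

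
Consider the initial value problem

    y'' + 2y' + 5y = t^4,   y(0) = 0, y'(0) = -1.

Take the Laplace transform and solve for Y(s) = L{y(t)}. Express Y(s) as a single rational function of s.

Y(s) = (-s^5 + 24)/(s^7 + 2*s^6 + 5*s^5)

Apply the Laplace transform to the equation.
With L{y''} = s^2 Y - s·y(0) - y'(0) and L{y'} = sY - y(0), with y(0) = 0, y'(0) = -1: the LHS transforms to (s^2 + 2*s + 5)Y - (-1).
The right side is L{t^4} = 24/s^5.
So (s^2 + 2*s + 5)Y = 24/s^5 + (-1).
Solve for Y(s) and write it as one ratio of polynomials.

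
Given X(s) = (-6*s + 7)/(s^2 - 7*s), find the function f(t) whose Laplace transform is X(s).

Factor the denominator: s^2 - 7*s = s*(s - 7).
Partial fraction decomposition gives [-5/(s - 7)] + [-1/s].
Invert each term: -5/(s - 7) ↔ -5e^(7t); -1/(s - 0) ↔ -e^(0t).

f(t) = -5*exp(7*t) - 1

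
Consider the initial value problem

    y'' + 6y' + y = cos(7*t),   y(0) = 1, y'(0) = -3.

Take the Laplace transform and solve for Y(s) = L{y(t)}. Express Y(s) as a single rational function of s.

Y(s) = (s^3 + 3*s^2 + 50*s + 147)/(s^4 + 6*s^3 + 50*s^2 + 294*s + 49)

Transform both sides with L{·}.
Using L{y''} = s^2 Y - s·y(0) - y'(0) and L{y'} = sY - y(0), with y(0) = 1, y'(0) = -3, the left side becomes (s^2 + 6*s + 1)Y - (s + 3).
The right side is L{cos(7*t)} = s/(s^2 + 49).
So (s^2 + 6*s + 1)Y = s/(s^2 + 49) + (s + 3).
Divide through and combine into a single rational function.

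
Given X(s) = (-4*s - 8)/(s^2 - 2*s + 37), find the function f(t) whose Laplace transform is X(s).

f(t) = -2*exp(t)*sin(6*t) - 4*exp(t)*cos(6*t)

Complete the square in the denominator: s^2 - 2*s + 37 = (s - 1)^2 + 6^2.
Split the numerator to match: -4*s - 8 = -4·(s - 1) - 2·6.
Invert each term: -4·(s - 1)/((s - 1)^2 + 36) ↔ -4e^(t)cos(6t); -2·6/((s - 1)^2 + 36) ↔ -2e^(t)sin(6t).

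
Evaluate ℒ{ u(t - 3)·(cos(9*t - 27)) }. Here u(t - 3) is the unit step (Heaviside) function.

By the second shifting theorem, L{u(t - c)·g(t - c)} = e^(-cs)·G(s) with c = 3 and G(s) = L{g(t)}.
L{cos(9t)} = s/(s^2 + 81).

s*exp(-3*s)/(s^2 + 81)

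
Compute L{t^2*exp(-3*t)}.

L{e^(-3t)} = 1/(s + 3).
Then apply L{t^2·g(t)} = (-1)^2 d^2/ds^2[G(s)] with G(s) = 1/(s + 3):
differentiating 2 times and applying the sign gives 2/(s + 3)^3.

2/(s + 3)^3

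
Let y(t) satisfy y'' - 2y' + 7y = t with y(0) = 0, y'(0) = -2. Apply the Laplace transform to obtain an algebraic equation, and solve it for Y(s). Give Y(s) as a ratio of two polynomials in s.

Transform both sides with L{·}.
The derivative rules (L{y''} = s^2 Y - s·y(0) - y'(0) and L{y'} = sY - y(0), with y(0) = 0, y'(0) = -2) turn the left side into (s^2 - 2*s + 7)Y - (-2).
The right side is L{t} = s^(-2).
So (s^2 - 2*s + 7)Y = s^(-2) + (-2).
Divide through and combine into a single rational function.

Y(s) = (-2*s^2 + 1)/(s^4 - 2*s^3 + 7*s^2)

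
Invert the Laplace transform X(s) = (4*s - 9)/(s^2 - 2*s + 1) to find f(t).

Factor the denominator: s^2 - 2*s + 1 = (s - 1)^2.
Partial fraction decomposition gives [4/(s - 1)] + [-5/(s - 1)^2].
Invert each term: 4/(s - 1) ↔ 4e^(t); -5/(s - 1)^2 ↔ -5t·e^(t).

f(t) = -5*t*exp(t) + 4*exp(t)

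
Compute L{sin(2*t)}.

L{sin(2t)} = 2/(s^2 + 4).

2/(s^2 + 4)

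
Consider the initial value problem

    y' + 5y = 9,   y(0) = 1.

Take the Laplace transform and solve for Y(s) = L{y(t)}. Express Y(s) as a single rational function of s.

Take the Laplace transform of both sides.
Using L{y'} = sY - y(0) = sY - 1, the left side becomes (s + 5)Y - (1).
The right side is L{9} = 9/s.
So (s + 5)Y = 9/s + (1).
Divide through and combine into a single rational function.

Y(s) = (s + 9)/(s^2 + 5*s)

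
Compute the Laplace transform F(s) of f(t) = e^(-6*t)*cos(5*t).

F(s) = (s + 6)/((s + 6)^2 + 25)

L{cos(5t)} = s/(s^2 + 25).
By the first shifting theorem, multiplying by e^(-6t) replaces s with s + 6.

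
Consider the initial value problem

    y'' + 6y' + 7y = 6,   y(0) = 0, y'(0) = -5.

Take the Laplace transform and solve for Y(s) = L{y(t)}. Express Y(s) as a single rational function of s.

Laplace-transform each side.
With L{y''} = s^2 Y - s·y(0) - y'(0) and L{y'} = sY - y(0), with y(0) = 0, y'(0) = -5: the LHS transforms to (s^2 + 6*s + 7)Y - (-5).
The right side is L{6} = 6/s.
So (s^2 + 6*s + 7)Y = 6/s + (-5).
Divide through and combine into a single rational function.

Y(s) = (-5*s + 6)/(s^3 + 6*s^2 + 7*s)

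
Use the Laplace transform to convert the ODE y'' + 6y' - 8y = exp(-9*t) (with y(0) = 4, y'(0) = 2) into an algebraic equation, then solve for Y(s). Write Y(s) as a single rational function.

Apply the Laplace transform to the equation.
With L{y''} = s^2 Y - s·y(0) - y'(0) and L{y'} = sY - y(0), with y(0) = 4, y'(0) = 2: the LHS transforms to (s^2 + 6*s - 8)Y - (4*s + 26).
The right side is L{exp(-9*t)} = 1/(s + 9).
So (s^2 + 6*s - 8)Y = 1/(s + 9) + (4*s + 26).
Divide through and combine into a single rational function.

Y(s) = (4*s^2 + 62*s + 235)/(s^3 + 15*s^2 + 46*s - 72)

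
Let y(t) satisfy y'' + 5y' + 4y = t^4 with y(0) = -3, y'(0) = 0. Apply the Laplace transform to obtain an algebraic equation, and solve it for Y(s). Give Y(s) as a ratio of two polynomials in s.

Y(s) = (-3*s^6 - 15*s^5 + 24)/(s^7 + 5*s^6 + 4*s^5)

Transform both sides with L{·}.
Using L{y''} = s^2 Y - s·y(0) - y'(0) and L{y'} = sY - y(0), with y(0) = -3, y'(0) = 0, the left side becomes (s^2 + 5*s + 4)Y - (-3*s - 15).
The right side is L{t^4} = 24/s^5.
So (s^2 + 5*s + 4)Y = 24/s^5 + (-3*s - 15).
Isolate Y and clear denominators.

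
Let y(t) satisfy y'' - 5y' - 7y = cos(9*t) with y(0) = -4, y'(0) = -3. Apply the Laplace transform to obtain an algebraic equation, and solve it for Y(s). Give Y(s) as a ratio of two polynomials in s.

Y(s) = (-4*s^3 + 17*s^2 - 323*s + 1377)/(s^4 - 5*s^3 + 74*s^2 - 405*s - 567)

Apply the Laplace transform to the equation.
With L{y''} = s^2 Y - s·y(0) - y'(0) and L{y'} = sY - y(0), with y(0) = -4, y'(0) = -3: the LHS transforms to (s^2 - 5*s - 7)Y - (-4*s + 17).
The right side is L{cos(9*t)} = s/(s^2 + 81).
So (s^2 - 5*s - 7)Y = s/(s^2 + 81) + (-4*s + 17).
Isolate Y and clear denominators.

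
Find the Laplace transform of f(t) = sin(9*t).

L{sin(9t)} = 9/(s^2 + 81).

9/(s^2 + 81)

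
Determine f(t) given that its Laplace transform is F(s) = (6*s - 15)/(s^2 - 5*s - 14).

Factor the denominator: s^2 - 5*s - 14 = (s - 7)*(s + 2).
Partial fraction decomposition gives [3/(s + 2)] + [3/(s - 7)].
Invert each term: 3/(s + 2) ↔ 3e^(-2t); 3/(s - 7) ↔ 3e^(7t).

f(t) = 3*exp(7*t) + 3*exp(-2*t)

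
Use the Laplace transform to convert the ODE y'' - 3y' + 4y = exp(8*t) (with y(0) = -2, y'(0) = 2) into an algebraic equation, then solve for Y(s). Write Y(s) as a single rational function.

Y(s) = (-2*s^2 + 24*s - 63)/(s^3 - 11*s^2 + 28*s - 32)

Laplace-transform each side.
With L{y''} = s^2 Y - s·y(0) - y'(0) and L{y'} = sY - y(0), with y(0) = -2, y'(0) = 2: the LHS transforms to (s^2 - 3*s + 4)Y - (-2*s + 8).
The right side is L{exp(8*t)} = 1/(s - 8).
So (s^2 - 3*s + 4)Y = 1/(s - 8) + (-2*s + 8).
Divide through and combine into a single rational function.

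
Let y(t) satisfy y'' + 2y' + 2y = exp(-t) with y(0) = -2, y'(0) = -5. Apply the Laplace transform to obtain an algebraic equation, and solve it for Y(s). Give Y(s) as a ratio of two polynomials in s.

Transform both sides with L{·}.
The derivative rules (L{y''} = s^2 Y - s·y(0) - y'(0) and L{y'} = sY - y(0), with y(0) = -2, y'(0) = -5) turn the left side into (s^2 + 2*s + 2)Y - (-2*s - 9).
The right side is L{exp(-t)} = 1/(s + 1).
So (s^2 + 2*s + 2)Y = 1/(s + 1) + (-2*s - 9).
Solve for Y(s) and write it as one ratio of polynomials.

Y(s) = (-2*s^2 - 11*s - 8)/(s^3 + 3*s^2 + 4*s + 2)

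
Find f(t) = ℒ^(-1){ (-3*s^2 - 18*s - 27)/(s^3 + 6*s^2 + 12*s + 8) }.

Factor the denominator: s^3 + 6*s^2 + 12*s + 8 = (s + 2)^3.
Partial fraction decomposition gives [-3/(s + 2)] + [-6/(s + 2)^2] + [-3/(s + 2)^3].
Invert each term: -3/(s + 2) ↔ -3e^(-2t); -6/(s + 2)^2 ↔ -6t·e^(-2t); -3/(s + 2)^3 ↔ (-3/2)t^2·e^(-2t).

f(t) = -3*t^2*exp(-2*t)/2 - 6*t*exp(-2*t) - 3*exp(-2*t)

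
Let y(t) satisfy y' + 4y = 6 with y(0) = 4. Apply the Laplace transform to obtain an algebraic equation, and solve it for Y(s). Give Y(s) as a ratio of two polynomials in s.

Y(s) = (4*s + 6)/(s^2 + 4*s)

Apply the Laplace transform to the equation.
Using L{y'} = sY - y(0) = sY - 4, the left side becomes (s + 4)Y - (4).
The right side is L{6} = 6/s.
So (s + 4)Y = 6/s + (4).
Divide through and combine into a single rational function.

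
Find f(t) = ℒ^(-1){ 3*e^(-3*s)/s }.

The factor e^(-3s) signals a time shift by c = 3 (second shifting theorem).
L{3} = 3/s, so L^-1{3/s} = 3.
Hence the inverse is u(t - 3) times that function evaluated at t - 3.

f(t) = Heaviside(t - 3)*(3)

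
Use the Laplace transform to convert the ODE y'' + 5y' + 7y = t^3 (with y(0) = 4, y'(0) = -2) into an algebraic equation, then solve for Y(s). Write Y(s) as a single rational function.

Y(s) = (4*s^5 + 18*s^4 + 6)/(s^6 + 5*s^5 + 7*s^4)

Apply the Laplace transform to the equation.
The derivative rules (L{y''} = s^2 Y - s·y(0) - y'(0) and L{y'} = sY - y(0), with y(0) = 4, y'(0) = -2) turn the left side into (s^2 + 5*s + 7)Y - (4*s + 18).
The right side is L{t^3} = 6/s^4.
So (s^2 + 5*s + 7)Y = 6/s^4 + (4*s + 18).
Isolate Y and clear denominators.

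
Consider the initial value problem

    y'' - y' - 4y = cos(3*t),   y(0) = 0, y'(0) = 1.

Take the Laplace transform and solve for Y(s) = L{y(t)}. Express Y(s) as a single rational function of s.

Y(s) = (s^2 + s + 9)/(s^4 - s^3 + 5*s^2 - 9*s - 36)

Laplace-transform each side.
With L{y''} = s^2 Y - s·y(0) - y'(0) and L{y'} = sY - y(0), with y(0) = 0, y'(0) = 1: the LHS transforms to (s^2 - s - 4)Y - (1).
The right side is L{cos(3*t)} = s/(s^2 + 9).
So (s^2 - s - 4)Y = s/(s^2 + 9) + (1).
Isolate Y and clear denominators.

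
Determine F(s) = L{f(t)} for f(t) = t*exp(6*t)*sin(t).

F(s) = 2*(s - 6)/(s^2 - 12*s + 37)^2

L{sin(t)} = 1/(s^2 + 1).
Multiplying by e^(6t) shifts s → s - 6, so L{exp(6*t)*sin(t)} = 1/((s - 6)^2 + 1).
Then apply L{t·g(t)} = -d/ds[G(s)] with G(s) = 1/((s - 6)^2 + 1):
differentiating 1 time and applying the sign gives 2*(s - 6)/(s^2 - 12*s + 37)^2.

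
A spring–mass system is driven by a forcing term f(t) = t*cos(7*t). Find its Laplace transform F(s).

L{cos(7t)} = s/(s^2 + 49).
Then apply L{t·g(t)} = -d/ds[G(s)] with G(s) = s/(s^2 + 49):
differentiating 1 time and applying the sign gives (s - 7)*(s + 7)/(s^2 + 49)^2.

F(s) = (s - 7)*(s + 7)/(s^2 + 49)^2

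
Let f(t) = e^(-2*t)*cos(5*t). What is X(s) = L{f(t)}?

X(s) = (s + 2)/((s + 2)^2 + 25)

L{cos(5t)} = s/(s^2 + 25).
By the first shifting theorem, multiplying by e^(-2t) replaces s with s + 2.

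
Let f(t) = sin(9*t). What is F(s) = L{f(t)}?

F(s) = 9/(s^2 + 81)

L{sin(9t)} = 9/(s^2 + 81).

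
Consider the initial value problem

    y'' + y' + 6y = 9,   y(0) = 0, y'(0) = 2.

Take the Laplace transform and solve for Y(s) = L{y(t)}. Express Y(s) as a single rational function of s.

Y(s) = (2*s + 9)/(s^3 + s^2 + 6*s)

Take the Laplace transform of both sides.
Using L{y''} = s^2 Y - s·y(0) - y'(0) and L{y'} = sY - y(0), with y(0) = 0, y'(0) = 2, the left side becomes (s^2 + s + 6)Y - (2).
The right side is L{9} = 9/s.
So (s^2 + s + 6)Y = 9/s + (2).
Isolate Y and clear denominators.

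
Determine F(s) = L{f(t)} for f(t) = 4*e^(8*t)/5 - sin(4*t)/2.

F(s) = -2/(s^2 + 16) + 4/(5*(s - 8))

The transform is linear, so treat each term independently.
(4/5)·[L{e^(8t)} = 1/(s - 8)]; (-1/2)·[L{sin(4t)} = 4/(s^2 + 16)].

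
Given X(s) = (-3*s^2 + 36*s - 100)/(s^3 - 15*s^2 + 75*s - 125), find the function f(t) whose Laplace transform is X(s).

f(t) = 5*t^2*exp(5*t)/2 + 6*t*exp(5*t) - 3*exp(5*t)

Factor the denominator: s^3 - 15*s^2 + 75*s - 125 = (s - 5)^3.
Partial fraction decomposition gives [-3/(s - 5)] + [6/(s - 5)^2] + [5/(s - 5)^3].
Invert each term: -3/(s - 5) ↔ -3e^(5t); 6/(s - 5)^2 ↔ 6t·e^(5t); 5/(s - 5)^3 ↔ (5/2)t^2·e^(5t).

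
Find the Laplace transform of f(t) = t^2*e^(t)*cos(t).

2*(s - 1)*(s^2 - 2*s - 2)/(s^2 - 2*s + 2)^3

L{cos(t)} = s/(s^2 + 1).
Multiplying by e^(t) shifts s → s - 1, so L{e^(t)*cos(t)} = (s - 1)/((s - 1)^2 + 1).
Then apply L{t^2·g(t)} = (-1)^2 d^2/ds^2[H(s)] with H(s) = (s - 1)/((s - 1)^2 + 1):
differentiating 2 times and applying the sign gives 2*(s - 1)*(s^2 - 2*s - 2)/(s^2 - 2*s + 2)^3.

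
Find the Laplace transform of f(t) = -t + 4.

4/s - 1/s^2

By linearity of the Laplace transform, transform each term separately.
(-1)·[L{t} = 1!/s^2 = 1/s^2]; L{4} = 4/s.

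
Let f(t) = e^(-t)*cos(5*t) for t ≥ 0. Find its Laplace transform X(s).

X(s) = (s + 1)/((s + 1)^2 + 25)

L{cos(5t)} = s/(s^2 + 25).
By the first shifting theorem, multiplying by e^(-t) replaces s with s + 1.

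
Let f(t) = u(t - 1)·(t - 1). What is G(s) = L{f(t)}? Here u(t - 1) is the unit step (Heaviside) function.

G(s) = exp(-s)/s^2

By the second shifting theorem, L{u(t - c)·g(t - c)} = e^(-cs)·H(s) with c = 1 and H(s) = L{g(t)}.
L{t} = 1!/s^2 = 1/s^2.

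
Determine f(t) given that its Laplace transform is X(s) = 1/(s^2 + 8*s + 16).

Rewrite the denominator: s^2 + 8*s + 16 = (s + 4)^2.
The form in (s + 4) signals a first-shifting-theorem factor e^(-4t).
Since L{t} = 1!/s^2 = 1/s^2, the inverse is t*exp(-4*t).

f(t) = t*exp(-4*t)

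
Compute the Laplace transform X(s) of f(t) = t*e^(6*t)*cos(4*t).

X(s) = (s - 10)*(s - 2)/(s^2 - 12*s + 52)^2

L{cos(4t)} = s/(s^2 + 16).
Multiplying by e^(6t) shifts s → s - 6, so L{e^(6*t)*cos(4*t)} = (s - 6)/((s - 6)^2 + 16).
Then apply L{t·g(t)} = -d/ds[G(s)] with G(s) = (s - 6)/((s - 6)^2 + 16):
differentiating 1 time and applying the sign gives (s - 10)*(s - 2)/(s^2 - 12*s + 52)^2.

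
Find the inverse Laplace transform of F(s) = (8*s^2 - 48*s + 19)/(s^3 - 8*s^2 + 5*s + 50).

Factor the denominator: s^3 - 8*s^2 + 5*s + 50 = (s - 5)^2*(s + 2).
Partial fraction decomposition gives [5/(s - 5)] + [-3/(s - 5)^2] + [3/(s + 2)].
Invert each term: 5/(s - 5) ↔ 5e^(5t); -3/(s - 5)^2 ↔ -3t·e^(5t); 3/(s + 2) ↔ 3e^(-2t).

-3*t*exp(5*t) + 5*exp(5*t) + 3*exp(-2*t)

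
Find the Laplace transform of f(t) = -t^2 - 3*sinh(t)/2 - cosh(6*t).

-s/(s^2 - 36) - 3/(2*(s^2 - 1)) - 2/s^3

Apply the Laplace transform termwise.
(-3/2)·[L{sinh(t)} = 1/(s^2 - 1)]; (-1)·[L{t^2} = 2!/s^3 = 2/s^3]; (-1)·[L{cosh(6t)} = s/(s^2 - 36)].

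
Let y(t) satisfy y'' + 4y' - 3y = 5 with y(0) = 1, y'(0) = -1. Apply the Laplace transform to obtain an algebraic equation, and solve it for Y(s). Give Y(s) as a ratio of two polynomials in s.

Y(s) = (s^2 + 3*s + 5)/(s^3 + 4*s^2 - 3*s)

Transform both sides with L{·}.
The derivative rules (L{y''} = s^2 Y - s·y(0) - y'(0) and L{y'} = sY - y(0), with y(0) = 1, y'(0) = -1) turn the left side into (s^2 + 4*s - 3)Y - (s + 3).
The right side is L{5} = 5/s.
So (s^2 + 4*s - 3)Y = 5/s + (s + 3).
Solve for Y(s) and write it as one ratio of polynomials.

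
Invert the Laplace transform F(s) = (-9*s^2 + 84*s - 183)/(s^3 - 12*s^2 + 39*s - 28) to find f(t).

Factor the denominator: s^3 - 12*s^2 + 39*s - 28 = (s - 7)*(s - 4)*(s - 1).
Partial fraction decomposition gives [-2/(s - 7)] + [-6/(s - 1)] + [-1/(s - 4)].
Invert each term: -2/(s - 7) ↔ -2e^(7t); -6/(s - 1) ↔ -6e^(t); -1/(s - 4) ↔ -e^(4t).

f(t) = -2*exp(7*t) - exp(4*t) - 6*exp(t)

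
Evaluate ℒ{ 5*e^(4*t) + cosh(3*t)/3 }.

The transform is linear, so treat each term independently.
(5)·[L{e^(4t)} = 1/(s - 4)]; (1/3)·[L{cosh(3t)} = s/(s^2 - 9)].

s/(3*(s^2 - 9)) + 5/(s - 4)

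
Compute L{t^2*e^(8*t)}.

2/(s - 8)^3

L{e^(8t)} = 1/(s - 8).
Then apply L{t^2·g(t)} = (-1)^2 d^2/ds^2[G(s)] with G(s) = 1/(s - 8):
differentiating 2 times and applying the sign gives 2/(s - 8)^3.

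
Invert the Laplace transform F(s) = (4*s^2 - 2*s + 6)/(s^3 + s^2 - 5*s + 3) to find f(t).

Factor the denominator: s^3 + s^2 - 5*s + 3 = (s - 1)^2*(s + 3).
Partial fraction decomposition gives [1/(s - 1)] + [2/(s - 1)^2] + [3/(s + 3)].
Invert each term: 1/(s - 1) ↔ e^(t); 2/(s - 1)^2 ↔ 2t·e^(t); 3/(s + 3) ↔ 3e^(-3t).

f(t) = 2*t*exp(t) + exp(t) + 3*exp(-3*t)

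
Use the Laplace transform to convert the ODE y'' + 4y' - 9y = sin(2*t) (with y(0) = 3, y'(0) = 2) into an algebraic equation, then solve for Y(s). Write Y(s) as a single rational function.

Laplace-transform each side.
Using L{y''} = s^2 Y - s·y(0) - y'(0) and L{y'} = sY - y(0), with y(0) = 3, y'(0) = 2, the left side becomes (s^2 + 4*s - 9)Y - (3*s + 14).
The right side is L{sin(2*t)} = 2/(s^2 + 4).
So (s^2 + 4*s - 9)Y = 2/(s^2 + 4) + (3*s + 14).
Isolate Y and clear denominators.

Y(s) = (3*s^3 + 14*s^2 + 12*s + 58)/(s^4 + 4*s^3 - 5*s^2 + 16*s - 36)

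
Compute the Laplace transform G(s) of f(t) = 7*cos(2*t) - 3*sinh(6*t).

G(s) = 7*s/(s^2 + 4) - 18/(s^2 - 36)

By linearity of the Laplace transform, transform each term separately.
(-3)·[L{sinh(6t)} = 6/(s^2 - 36)]; (7)·[L{cos(2t)} = s/(s^2 + 4)].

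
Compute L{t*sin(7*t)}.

L{sin(7t)} = 7/(s^2 + 49).
Then apply L{t·g(t)} = -d/ds[H(s)] with H(s) = 7/(s^2 + 49):
differentiating 1 time and applying the sign gives 14*s/(s^2 + 49)^2.

14*s/(s^2 + 49)^2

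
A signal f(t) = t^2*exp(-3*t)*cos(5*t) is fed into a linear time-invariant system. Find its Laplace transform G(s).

G(s) = 2*(s + 3)*(s^2 + 6*s - 66)/(s^2 + 6*s + 34)^3

L{cos(5t)} = s/(s^2 + 25).
Multiplying by e^(-3t) shifts s → s + 3, so L{exp(-3*t)*cos(5*t)} = (s + 3)/((s + 3)^2 + 25).
Then apply L{t^2·g(t)} = (-1)^2 d^2/ds^2[H(s)] with H(s) = (s + 3)/((s + 3)^2 + 25):
differentiating 2 times and applying the sign gives 2*(s + 3)*(s^2 + 6*s - 66)/(s^2 + 6*s + 34)^3.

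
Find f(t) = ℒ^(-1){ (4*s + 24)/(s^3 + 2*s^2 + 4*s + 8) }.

Factor the denominator: s^3 + 2*s^2 + 4*s + 8 = (s + 2)*(s^2 + 4).
Partial fraction decomposition gives [2/(s + 2)] + [-2*s/(s^2 + 4)] + [8/(s^2 + 4)].
Invert each term: 2/(s + 2) ↔ 2e^(-2t); -2·s/(s^2 + 4) ↔ -2cos(2t); 4·2/(s^2 + 4) ↔ 4sin(2t).

f(t) = 4*sin(2*t) - 2*cos(2*t) + 2*exp(-2*t)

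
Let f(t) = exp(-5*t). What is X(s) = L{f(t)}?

X(s) = 1/(s + 5)

L{e^(-5t)} = 1/(s + 5).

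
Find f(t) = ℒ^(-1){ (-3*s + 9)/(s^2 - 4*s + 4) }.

f(t) = 3*t*exp(2*t) - 3*exp(2*t)

Factor the denominator: s^2 - 4*s + 4 = (s - 2)^2.
Partial fraction decomposition gives [-3/(s - 2)] + [3/(s - 2)^2].
Invert each term: -3/(s - 2) ↔ -3e^(2t); 3/(s - 2)^2 ↔ 3t·e^(2t).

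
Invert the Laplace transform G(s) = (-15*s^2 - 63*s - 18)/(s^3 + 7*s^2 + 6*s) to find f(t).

f(t) = -3 - 6*exp(-t) - 6*exp(-6*t)

Factor the denominator: s^3 + 7*s^2 + 6*s = s*(s + 1)*(s + 6).
Partial fraction decomposition gives [-3/s] + [-6/(s + 1)] + [-6/(s + 6)].
Invert each term: -3/(s - 0) ↔ -3e^(0t); -6/(s + 1) ↔ -6e^(-t); -6/(s + 6) ↔ -6e^(-6t).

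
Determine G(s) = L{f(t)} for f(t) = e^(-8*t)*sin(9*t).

G(s) = 9/((s + 8)^2 + 81)

L{sin(9t)} = 9/(s^2 + 81).
By the first shifting theorem, multiplying by e^(-8t) replaces s with s + 8.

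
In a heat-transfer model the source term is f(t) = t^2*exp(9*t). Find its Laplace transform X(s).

X(s) = 2/(s - 9)^3

L{e^(9t)} = 1/(s - 9).
Then apply L{t^2·g(t)} = (-1)^2 d^2/ds^2[G(s)] with G(s) = 1/(s - 9):
differentiating 2 times and applying the sign gives 2/(s - 9)^3.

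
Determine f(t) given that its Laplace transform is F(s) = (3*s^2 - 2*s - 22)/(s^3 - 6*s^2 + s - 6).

f(t) = 2*exp(6*t) + 4*sin(t) + cos(t)

Factor the denominator: s^3 - 6*s^2 + s - 6 = (s - 6)*(s^2 + 1).
Partial fraction decomposition gives [2/(s - 6)] + [s/(s^2 + 1)] + [4/(s^2 + 1)].
Invert each term: 2/(s - 6) ↔ 2e^(6t); 1·s/(s^2 + 1) ↔ cos(t); 4·1/(s^2 + 1) ↔ 4sin(t).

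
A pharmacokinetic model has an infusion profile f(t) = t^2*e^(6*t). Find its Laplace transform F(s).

F(s) = 2/(s - 6)^3

L{e^(6t)} = 1/(s - 6).
Then apply L{t^2·g(t)} = (-1)^2 d^2/ds^2[G(s)] with G(s) = 1/(s - 6):
differentiating 2 times and applying the sign gives 2/(s - 6)^3.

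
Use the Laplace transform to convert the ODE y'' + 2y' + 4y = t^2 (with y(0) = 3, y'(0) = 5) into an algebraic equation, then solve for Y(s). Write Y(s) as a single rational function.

Laplace-transform each side.
The derivative rules (L{y''} = s^2 Y - s·y(0) - y'(0) and L{y'} = sY - y(0), with y(0) = 3, y'(0) = 5) turn the left side into (s^2 + 2*s + 4)Y - (3*s + 11).
The right side is L{t^2} = 2/s^3.
So (s^2 + 2*s + 4)Y = 2/s^3 + (3*s + 11).
Solve for Y(s) and write it as one ratio of polynomials.

Y(s) = (3*s^4 + 11*s^3 + 2)/(s^5 + 2*s^4 + 4*s^3)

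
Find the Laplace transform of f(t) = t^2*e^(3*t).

L{e^(3t)} = 1/(s - 3).
Then apply L{t^2·g(t)} = (-1)^2 d^2/ds^2[G(s)] with G(s) = 1/(s - 3):
differentiating 2 times and applying the sign gives 2/(s - 3)^3.

2/(s - 3)^3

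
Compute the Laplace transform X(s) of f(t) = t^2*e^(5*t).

X(s) = 2/(s - 5)^3

L{t^2} = 2!/s^3 = 2/s^3.
By the first shifting theorem, multiplying by e^(5t) replaces s with s - 5.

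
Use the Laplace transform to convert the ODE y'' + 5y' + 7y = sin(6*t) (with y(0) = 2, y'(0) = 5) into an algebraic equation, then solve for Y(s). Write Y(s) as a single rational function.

Laplace-transform each side.
Using L{y''} = s^2 Y - s·y(0) - y'(0) and L{y'} = sY - y(0), with y(0) = 2, y'(0) = 5, the left side becomes (s^2 + 5*s + 7)Y - (2*s + 15).
The right side is L{sin(6*t)} = 6/(s^2 + 36).
So (s^2 + 5*s + 7)Y = 6/(s^2 + 36) + (2*s + 15).
Divide through and combine into a single rational function.

Y(s) = (2*s^3 + 15*s^2 + 72*s + 546)/(s^4 + 5*s^3 + 43*s^2 + 180*s + 252)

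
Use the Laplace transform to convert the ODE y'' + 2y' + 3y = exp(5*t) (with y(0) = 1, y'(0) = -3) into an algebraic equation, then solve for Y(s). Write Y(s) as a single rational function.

Laplace-transform each side.
With L{y''} = s^2 Y - s·y(0) - y'(0) and L{y'} = sY - y(0), with y(0) = 1, y'(0) = -3: the LHS transforms to (s^2 + 2*s + 3)Y - (s - 1).
The right side is L{exp(5*t)} = 1/(s - 5).
So (s^2 + 2*s + 3)Y = 1/(s - 5) + (s - 1).
Solve for Y(s) and write it as one ratio of polynomials.

Y(s) = (s^2 - 6*s + 6)/(s^3 - 3*s^2 - 7*s - 15)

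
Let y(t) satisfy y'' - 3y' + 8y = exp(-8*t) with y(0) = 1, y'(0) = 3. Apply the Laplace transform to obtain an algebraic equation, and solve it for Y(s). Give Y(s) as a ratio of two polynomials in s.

Y(s) = (s^2 + 8*s + 1)/(s^3 + 5*s^2 - 16*s + 64)

Laplace-transform each side.
Using L{y''} = s^2 Y - s·y(0) - y'(0) and L{y'} = sY - y(0), with y(0) = 1, y'(0) = 3, the left side becomes (s^2 - 3*s + 8)Y - (s).
The right side is L{exp(-8*t)} = 1/(s + 8).
So (s^2 - 3*s + 8)Y = 1/(s + 8) + (s).
Solve for Y(s) and write it as one ratio of polynomials.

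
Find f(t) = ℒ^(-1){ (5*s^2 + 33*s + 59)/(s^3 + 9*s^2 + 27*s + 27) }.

Factor the denominator: s^3 + 9*s^2 + 27*s + 27 = (s + 3)^3.
Partial fraction decomposition gives [5/(s + 3)] + [3/(s + 3)^2] + [5/(s + 3)^3].
Invert each term: 5/(s + 3) ↔ 5e^(-3t); 3/(s + 3)^2 ↔ 3t·e^(-3t); 5/(s + 3)^3 ↔ (5/2)t^2·e^(-3t).

f(t) = 5*t^2*exp(-3*t)/2 + 3*t*exp(-3*t) + 5*exp(-3*t)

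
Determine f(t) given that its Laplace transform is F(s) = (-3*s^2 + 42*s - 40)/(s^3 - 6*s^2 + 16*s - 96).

f(t) = 2*exp(6*t) + 3*sin(4*t) - 5*cos(4*t)

Factor the denominator: s^3 - 6*s^2 + 16*s - 96 = (s - 6)*(s^2 + 16).
Partial fraction decomposition gives [2/(s - 6)] + [-5*s/(s^2 + 16)] + [12/(s^2 + 16)].
Invert each term: 2/(s - 6) ↔ 2e^(6t); -5·s/(s^2 + 16) ↔ -5cos(4t); 3·4/(s^2 + 16) ↔ 3sin(4t).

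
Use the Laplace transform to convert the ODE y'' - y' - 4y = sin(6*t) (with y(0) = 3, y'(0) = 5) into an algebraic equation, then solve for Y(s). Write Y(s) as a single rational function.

Y(s) = (3*s^3 + 2*s^2 + 108*s + 78)/(s^4 - s^3 + 32*s^2 - 36*s - 144)

Transform both sides with L{·}.
The derivative rules (L{y''} = s^2 Y - s·y(0) - y'(0) and L{y'} = sY - y(0), with y(0) = 3, y'(0) = 5) turn the left side into (s^2 - s - 4)Y - (3*s + 2).
The right side is L{sin(6*t)} = 6/(s^2 + 36).
So (s^2 - s - 4)Y = 6/(s^2 + 36) + (3*s + 2).
Solve for Y(s) and write it as one ratio of polynomials.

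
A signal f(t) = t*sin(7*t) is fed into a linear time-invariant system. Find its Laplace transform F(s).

F(s) = 14*s/(s^2 + 49)^2

L{sin(7t)} = 7/(s^2 + 49).
Then apply L{t·g(t)} = -d/ds[G(s)] with G(s) = 7/(s^2 + 49):
differentiating 1 time and applying the sign gives 14*s/(s^2 + 49)^2.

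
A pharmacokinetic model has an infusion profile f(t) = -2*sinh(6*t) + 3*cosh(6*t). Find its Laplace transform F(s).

F(s) = 3*s/(s^2 - 36) - 12/(s^2 - 36)

Apply the Laplace transform termwise.
(-2)·[L{sinh(6t)} = 6/(s^2 - 36)]; (3)·[L{cosh(6t)} = s/(s^2 - 36)].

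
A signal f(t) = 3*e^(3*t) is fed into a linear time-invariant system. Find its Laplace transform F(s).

F(s) = 3/(s - 3)

L{3} = 3/s.
By the first shifting theorem, multiplying by e^(3t) replaces s with s - 3.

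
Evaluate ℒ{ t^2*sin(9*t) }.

54*(s^2 - 27)/(s^2 + 81)^3

L{sin(9t)} = 9/(s^2 + 81).
Then apply L{t^2·g(t)} = (-1)^2 d^2/ds^2[H(s)] with H(s) = 9/(s^2 + 81):
differentiating 2 times and applying the sign gives 54*(s^2 - 27)/(s^2 + 81)^3.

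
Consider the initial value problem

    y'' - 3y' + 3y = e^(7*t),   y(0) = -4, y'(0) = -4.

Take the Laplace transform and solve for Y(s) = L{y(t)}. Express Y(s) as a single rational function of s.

Y(s) = (-4*s^2 + 36*s - 55)/(s^3 - 10*s^2 + 24*s - 21)

Take the Laplace transform of both sides.
The derivative rules (L{y''} = s^2 Y - s·y(0) - y'(0) and L{y'} = sY - y(0), with y(0) = -4, y'(0) = -4) turn the left side into (s^2 - 3*s + 3)Y - (-4*s + 8).
The right side is L{e^(7*t)} = 1/(s - 7).
So (s^2 - 3*s + 3)Y = 1/(s - 7) + (-4*s + 8).
Solve for Y(s) and write it as one ratio of polynomials.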